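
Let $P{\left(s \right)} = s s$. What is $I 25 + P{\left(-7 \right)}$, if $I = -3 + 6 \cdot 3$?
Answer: $424$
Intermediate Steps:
$P{\left(s \right)} = s^{2}$
$I = 15$ ($I = -3 + 18 = 15$)
$I 25 + P{\left(-7 \right)} = 15 \cdot 25 + \left(-7\right)^{2} = 375 + 49 = 424$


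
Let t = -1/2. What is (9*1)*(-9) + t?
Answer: -163/2 ≈ -81.500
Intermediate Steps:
t = -½ (t = -1*½ = -½ ≈ -0.50000)
(9*1)*(-9) + t = (9*1)*(-9) - ½ = 9*(-9) - ½ = -81 - ½ = -163/2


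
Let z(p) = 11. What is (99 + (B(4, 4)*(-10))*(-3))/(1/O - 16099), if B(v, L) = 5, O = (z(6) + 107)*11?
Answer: -323202/20896501 ≈ -0.015467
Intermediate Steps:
O = 1298 (O = (11 + 107)*11 = 118*11 = 1298)
(99 + (B(4, 4)*(-10))*(-3))/(1/O - 16099) = (99 + (5*(-10))*(-3))/(1/1298 - 16099) = (99 - 50*(-3))/(1/1298 - 16099) = (99 + 150)/(-20896501/1298) = 249*(-1298/20896501) = -323202/20896501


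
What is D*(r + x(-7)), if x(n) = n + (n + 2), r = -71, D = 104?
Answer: -8632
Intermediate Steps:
x(n) = 2 + 2*n (x(n) = n + (2 + n) = 2 + 2*n)
D*(r + x(-7)) = 104*(-71 + (2 + 2*(-7))) = 104*(-71 + (2 - 14)) = 104*(-71 - 12) = 104*(-83) = -8632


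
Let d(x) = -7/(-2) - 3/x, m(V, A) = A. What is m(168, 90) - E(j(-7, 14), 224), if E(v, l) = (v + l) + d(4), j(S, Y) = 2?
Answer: -555/4 ≈ -138.75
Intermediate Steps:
d(x) = 7/2 - 3/x (d(x) = -7*(-½) - 3/x = 7/2 - 3/x)
E(v, l) = 11/4 + l + v (E(v, l) = (v + l) + (7/2 - 3/4) = (l + v) + (7/2 - 3*¼) = (l + v) + (7/2 - ¾) = (l + v) + 11/4 = 11/4 + l + v)
m(168, 90) - E(j(-7, 14), 224) = 90 - (11/4 + 224 + 2) = 90 - 1*915/4 = 90 - 915/4 = -555/4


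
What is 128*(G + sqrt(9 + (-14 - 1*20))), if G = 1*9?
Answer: 1152 + 640*I ≈ 1152.0 + 640.0*I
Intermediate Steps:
G = 9
128*(G + sqrt(9 + (-14 - 1*20))) = 128*(9 + sqrt(9 + (-14 - 1*20))) = 128*(9 + sqrt(9 + (-14 - 20))) = 128*(9 + sqrt(9 - 34)) = 128*(9 + sqrt(-25)) = 128*(9 + 5*I) = 1152 + 640*I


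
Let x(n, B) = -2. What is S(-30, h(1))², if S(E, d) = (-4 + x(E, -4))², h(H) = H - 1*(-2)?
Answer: 1296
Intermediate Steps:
h(H) = 2 + H (h(H) = H + 2 = 2 + H)
S(E, d) = 36 (S(E, d) = (-4 - 2)² = (-6)² = 36)
S(-30, h(1))² = 36² = 1296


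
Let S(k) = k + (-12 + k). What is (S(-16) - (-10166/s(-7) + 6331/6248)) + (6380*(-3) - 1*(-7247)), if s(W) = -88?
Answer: -75310493/6248 ≈ -12054.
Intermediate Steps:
S(k) = -12 + 2*k
(S(-16) - (-10166/s(-7) + 6331/6248)) + (6380*(-3) - 1*(-7247)) = ((-12 + 2*(-16)) - (-10166/(-88) + 6331/6248)) + (6380*(-3) - 1*(-7247)) = ((-12 - 32) - (-10166*(-1/88) + 6331*(1/6248))) + (-19140 + 7247) = (-44 - (5083/44 + 6331/6248)) - 11893 = (-44 - 1*728117/6248) - 11893 = (-44 - 728117/6248) - 11893 = -1003029/6248 - 11893 = -75310493/6248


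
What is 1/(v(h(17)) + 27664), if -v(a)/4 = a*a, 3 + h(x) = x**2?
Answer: -1/299520 ≈ -3.3387e-6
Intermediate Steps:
h(x) = -3 + x**2
v(a) = -4*a**2 (v(a) = -4*a*a = -4*a**2)
1/(v(h(17)) + 27664) = 1/(-4*(-3 + 17**2)**2 + 27664) = 1/(-4*(-3 + 289)**2 + 27664) = 1/(-4*286**2 + 27664) = 1/(-4*81796 + 27664) = 1/(-327184 + 27664) = 1/(-299520) = -1/299520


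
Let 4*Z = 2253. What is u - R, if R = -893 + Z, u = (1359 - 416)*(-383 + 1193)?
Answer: 3056639/4 ≈ 7.6416e+5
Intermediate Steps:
Z = 2253/4 (Z = (¼)*2253 = 2253/4 ≈ 563.25)
u = 763830 (u = 943*810 = 763830)
R = -1319/4 (R = -893 + 2253/4 = -1319/4 ≈ -329.75)
u - R = 763830 - 1*(-1319/4) = 763830 + 1319/4 = 3056639/4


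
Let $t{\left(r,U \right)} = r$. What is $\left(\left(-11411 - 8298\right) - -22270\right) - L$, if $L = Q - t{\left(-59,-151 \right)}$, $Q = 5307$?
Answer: $-2805$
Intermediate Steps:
$L = 5366$ ($L = 5307 - -59 = 5307 + 59 = 5366$)
$\left(\left(-11411 - 8298\right) - -22270\right) - L = \left(\left(-11411 - 8298\right) - -22270\right) - 5366 = \left(\left(-11411 - 8298\right) + 22270\right) - 5366 = \left(-19709 + 22270\right) - 5366 = 2561 - 5366 = -2805$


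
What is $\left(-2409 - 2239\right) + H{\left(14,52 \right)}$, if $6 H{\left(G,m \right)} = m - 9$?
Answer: $- \frac{27845}{6} \approx -4640.8$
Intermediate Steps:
$H{\left(G,m \right)} = - \frac{3}{2} + \frac{m}{6}$ ($H{\left(G,m \right)} = \frac{m - 9}{6} = \frac{-9 + m}{6} = - \frac{3}{2} + \frac{m}{6}$)
$\left(-2409 - 2239\right) + H{\left(14,52 \right)} = \left(-2409 - 2239\right) + \left(- \frac{3}{2} + \frac{1}{6} \cdot 52\right) = -4648 + \left(- \frac{3}{2} + \frac{26}{3}\right) = -4648 + \frac{43}{6} = - \frac{27845}{6}$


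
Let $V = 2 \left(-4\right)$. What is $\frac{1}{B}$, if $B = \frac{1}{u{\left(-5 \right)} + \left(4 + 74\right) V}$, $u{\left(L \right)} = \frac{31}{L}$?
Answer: $- \frac{3151}{5} \approx -630.2$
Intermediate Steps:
$V = -8$
$B = - \frac{5}{3151}$ ($B = \frac{1}{\frac{31}{-5} + \left(4 + 74\right) \left(-8\right)} = \frac{1}{31 \left(- \frac{1}{5}\right) + 78 \left(-8\right)} = \frac{1}{- \frac{31}{5} - 624} = \frac{1}{- \frac{3151}{5}} = - \frac{5}{3151} \approx -0.0015868$)
$\frac{1}{B} = \frac{1}{- \frac{5}{3151}} = - \frac{3151}{5}$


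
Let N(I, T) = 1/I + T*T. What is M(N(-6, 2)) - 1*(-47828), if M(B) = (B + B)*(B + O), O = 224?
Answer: 892345/18 ≈ 49575.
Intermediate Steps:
N(I, T) = 1/I + T²
M(B) = 2*B*(224 + B) (M(B) = (B + B)*(B + 224) = (2*B)*(224 + B) = 2*B*(224 + B))
M(N(-6, 2)) - 1*(-47828) = 2*(1/(-6) + 2²)*(224 + (1/(-6) + 2²)) - 1*(-47828) = 2*(-⅙ + 4)*(224 + (-⅙ + 4)) + 47828 = 2*(23/6)*(224 + 23/6) + 47828 = 2*(23/6)*(1367/6) + 47828 = 31441/18 + 47828 = 892345/18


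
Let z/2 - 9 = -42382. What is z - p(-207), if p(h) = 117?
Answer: -84863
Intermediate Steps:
z = -84746 (z = 18 + 2*(-42382) = 18 - 84764 = -84746)
z - p(-207) = -84746 - 1*117 = -84746 - 117 = -84863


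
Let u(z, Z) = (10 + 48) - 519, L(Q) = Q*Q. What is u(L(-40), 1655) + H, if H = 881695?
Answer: 881234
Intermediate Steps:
L(Q) = Q²
u(z, Z) = -461 (u(z, Z) = 58 - 519 = -461)
u(L(-40), 1655) + H = -461 + 881695 = 881234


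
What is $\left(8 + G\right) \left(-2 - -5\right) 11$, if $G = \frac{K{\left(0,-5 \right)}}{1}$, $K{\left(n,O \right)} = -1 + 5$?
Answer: $396$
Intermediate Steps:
$K{\left(n,O \right)} = 4$
$G = 4$ ($G = \frac{4}{1} = 4 \cdot 1 = 4$)
$\left(8 + G\right) \left(-2 - -5\right) 11 = \left(8 + 4\right) \left(-2 - -5\right) 11 = 12 \left(-2 + 5\right) 11 = 12 \cdot 3 \cdot 11 = 36 \cdot 11 = 396$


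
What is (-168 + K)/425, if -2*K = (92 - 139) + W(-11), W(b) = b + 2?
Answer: -28/85 ≈ -0.32941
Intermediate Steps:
W(b) = 2 + b
K = 28 (K = -((92 - 139) + (2 - 11))/2 = -(-47 - 9)/2 = -1/2*(-56) = 28)
(-168 + K)/425 = (-168 + 28)/425 = -140*1/425 = -28/85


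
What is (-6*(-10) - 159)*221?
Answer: -21879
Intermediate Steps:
(-6*(-10) - 159)*221 = (60 - 159)*221 = -99*221 = -21879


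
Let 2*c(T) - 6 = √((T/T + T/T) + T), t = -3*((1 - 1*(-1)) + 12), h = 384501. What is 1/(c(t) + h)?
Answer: 192252/73921663013 - I*√10/147843326026 ≈ 2.6008e-6 - 2.1389e-11*I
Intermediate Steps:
t = -42 (t = -3*((1 + 1) + 12) = -3*(2 + 12) = -3*14 = -42)
c(T) = 3 + √(2 + T)/2 (c(T) = 3 + √((T/T + T/T) + T)/2 = 3 + √((1 + 1) + T)/2 = 3 + √(2 + T)/2)
1/(c(t) + h) = 1/((3 + √(2 - 42)/2) + 384501) = 1/((3 + √(-40)/2) + 384501) = 1/((3 + (2*I*√10)/2) + 384501) = 1/((3 + I*√10) + 384501) = 1/(384504 + I*√10)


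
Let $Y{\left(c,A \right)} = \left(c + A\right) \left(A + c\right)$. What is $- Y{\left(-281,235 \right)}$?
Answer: $-2116$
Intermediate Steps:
$Y{\left(c,A \right)} = \left(A + c\right)^{2}$ ($Y{\left(c,A \right)} = \left(A + c\right) \left(A + c\right) = \left(A + c\right)^{2}$)
$- Y{\left(-281,235 \right)} = - \left(235 - 281\right)^{2} = - \left(-46\right)^{2} = \left(-1\right) 2116 = -2116$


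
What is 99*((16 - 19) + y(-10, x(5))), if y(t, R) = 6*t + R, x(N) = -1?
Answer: -6336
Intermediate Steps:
y(t, R) = R + 6*t
99*((16 - 19) + y(-10, x(5))) = 99*((16 - 19) + (-1 + 6*(-10))) = 99*(-3 + (-1 - 60)) = 99*(-3 - 61) = 99*(-64) = -6336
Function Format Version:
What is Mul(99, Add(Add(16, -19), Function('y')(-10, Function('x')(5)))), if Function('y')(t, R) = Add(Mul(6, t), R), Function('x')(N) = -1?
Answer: -6336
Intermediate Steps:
Function('y')(t, R) = Add(R, Mul(6, t))
Mul(99, Add(Add(16, -19), Function('y')(-10, Function('x')(5)))) = Mul(99, Add(Add(16, -19), Add(-1, Mul(6, -10)))) = Mul(99, Add(-3, Add(-1, -60))) = Mul(99, Add(-3, -61)) = Mul(99, -64) = -6336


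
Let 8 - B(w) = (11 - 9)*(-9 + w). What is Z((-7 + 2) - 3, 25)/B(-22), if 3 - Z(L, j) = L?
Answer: 11/70 ≈ 0.15714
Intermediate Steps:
Z(L, j) = 3 - L
B(w) = 26 - 2*w (B(w) = 8 - (11 - 9)*(-9 + w) = 8 - 2*(-9 + w) = 8 - (-18 + 2*w) = 8 + (18 - 2*w) = 26 - 2*w)
Z((-7 + 2) - 3, 25)/B(-22) = (3 - ((-7 + 2) - 3))/(26 - 2*(-22)) = (3 - (-5 - 3))/(26 + 44) = (3 - 1*(-8))/70 = (3 + 8)*(1/70) = 11*(1/70) = 11/70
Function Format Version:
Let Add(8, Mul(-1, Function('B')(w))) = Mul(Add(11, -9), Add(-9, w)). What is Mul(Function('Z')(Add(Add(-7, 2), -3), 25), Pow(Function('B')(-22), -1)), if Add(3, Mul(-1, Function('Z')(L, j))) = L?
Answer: Rational(11, 70) ≈ 0.15714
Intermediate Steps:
Function('Z')(L, j) = Add(3, Mul(-1, L))
Function('B')(w) = Add(26, Mul(-2, w)) (Function('B')(w) = Add(8, Mul(-1, Mul(Add(11, -9), Add(-9, w)))) = Add(8, Mul(-1, Mul(2, Add(-9, w)))) = Add(8, Mul(-1, Add(-18, Mul(2, w)))) = Add(8, Add(18, Mul(-2, w))) = Add(26, Mul(-2, w)))
Mul(Function('Z')(Add(Add(-7, 2), -3), 25), Pow(Function('B')(-22), -1)) = Mul(Add(3, Mul(-1, Add(Add(-7, 2), -3))), Pow(Add(26, Mul(-2, -22)), -1)) = Mul(Add(3, Mul(-1, Add(-5, -3))), Pow(Add(26, 44), -1)) = Mul(Add(3, Mul(-1, -8)), Pow(70, -1)) = Mul(Add(3, 8), Rational(1, 70)) = Mul(11, Rational(1, 70)) = Rational(11, 70)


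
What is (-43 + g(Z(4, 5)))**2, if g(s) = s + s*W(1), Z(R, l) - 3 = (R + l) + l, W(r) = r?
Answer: 81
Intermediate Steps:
Z(R, l) = 3 + R + 2*l (Z(R, l) = 3 + ((R + l) + l) = 3 + (R + 2*l) = 3 + R + 2*l)
g(s) = 2*s (g(s) = s + s*1 = s + s = 2*s)
(-43 + g(Z(4, 5)))**2 = (-43 + 2*(3 + 4 + 2*5))**2 = (-43 + 2*(3 + 4 + 10))**2 = (-43 + 2*17)**2 = (-43 + 34)**2 = (-9)**2 = 81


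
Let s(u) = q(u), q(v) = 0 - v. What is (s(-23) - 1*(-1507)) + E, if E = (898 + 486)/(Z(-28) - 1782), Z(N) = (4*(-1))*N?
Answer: 1276858/835 ≈ 1529.2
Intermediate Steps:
q(v) = -v
s(u) = -u
Z(N) = -4*N
E = -692/835 (E = (898 + 486)/(-4*(-28) - 1782) = 1384/(112 - 1782) = 1384/(-1670) = 1384*(-1/1670) = -692/835 ≈ -0.82874)
(s(-23) - 1*(-1507)) + E = (-1*(-23) - 1*(-1507)) - 692/835 = (23 + 1507) - 692/835 = 1530 - 692/835 = 1276858/835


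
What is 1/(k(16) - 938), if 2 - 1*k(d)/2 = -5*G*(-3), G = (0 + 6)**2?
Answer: -1/2014 ≈ -0.00049652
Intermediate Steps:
G = 36 (G = 6**2 = 36)
k(d) = -1076 (k(d) = 4 - 2*(-5*36)*(-3) = 4 - (-360)*(-3) = 4 - 2*540 = 4 - 1080 = -1076)
1/(k(16) - 938) = 1/(-1076 - 938) = 1/(-2014) = -1/2014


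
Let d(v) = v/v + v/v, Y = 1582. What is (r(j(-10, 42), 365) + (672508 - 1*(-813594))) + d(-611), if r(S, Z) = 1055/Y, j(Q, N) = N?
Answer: 2351017583/1582 ≈ 1.4861e+6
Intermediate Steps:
r(S, Z) = 1055/1582
d(v) = 2 (d(v) = 1 + 1 = 2)
(r(j(-10, 42), 365) + (672508 - 1*(-813594))) + d(-611) = (1055/1582 + (672508 - 1*(-813594))) + 2 = (1055/1582 + (672508 + 813594)) + 2 = (1055/1582 + 1486102) + 2 = 2351014419/1582 + 2 = 2351017583/1582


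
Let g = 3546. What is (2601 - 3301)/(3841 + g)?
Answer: -700/7387 ≈ -0.094761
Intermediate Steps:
(2601 - 3301)/(3841 + g) = (2601 - 3301)/(3841 + 3546) = -700/7387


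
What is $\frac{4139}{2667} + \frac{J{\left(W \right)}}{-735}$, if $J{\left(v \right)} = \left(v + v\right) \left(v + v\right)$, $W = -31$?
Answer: $- \frac{114441}{31115} \approx -3.678$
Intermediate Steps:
$J{\left(v \right)} = 4 v^{2}$ ($J{\left(v \right)} = 2 v 2 v = 4 v^{2}$)
$\frac{4139}{2667} + \frac{J{\left(W \right)}}{-735} = \frac{4139}{2667} + \frac{4 \left(-31\right)^{2}}{-735} = 4139 \cdot \frac{1}{2667} + 4 \cdot 961 \left(- \frac{1}{735}\right) = \frac{4139}{2667} + 3844 \left(- \frac{1}{735}\right) = \frac{4139}{2667} - \frac{3844}{735} = - \frac{114441}{31115}$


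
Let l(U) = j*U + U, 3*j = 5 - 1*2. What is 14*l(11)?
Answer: 308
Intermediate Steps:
j = 1 (j = (5 - 1*2)/3 = (5 - 2)/3 = (⅓)*3 = 1)
l(U) = 2*U (l(U) = 1*U + U = U + U = 2*U)
14*l(11) = 14*(2*11) = 14*22 = 308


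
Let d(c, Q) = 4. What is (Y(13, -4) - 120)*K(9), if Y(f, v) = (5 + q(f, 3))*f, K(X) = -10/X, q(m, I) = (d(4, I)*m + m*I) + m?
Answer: -12970/9 ≈ -1441.1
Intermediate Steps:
q(m, I) = 5*m + I*m (q(m, I) = (4*m + m*I) + m = (4*m + I*m) + m = 5*m + I*m)
Y(f, v) = f*(5 + 8*f) (Y(f, v) = (5 + f*(5 + 3))*f = (5 + f*8)*f = (5 + 8*f)*f = f*(5 + 8*f))
(Y(13, -4) - 120)*K(9) = (13*(5 + 8*13) - 120)*(-10/9) = (13*(5 + 104) - 120)*(-10*1/9) = (13*109 - 120)*(-10/9) = (1417 - 120)*(-10/9) = 1297*(-10/9) = -12970/9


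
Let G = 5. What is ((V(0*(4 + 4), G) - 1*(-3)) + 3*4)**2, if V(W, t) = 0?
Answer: 225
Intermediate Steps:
((V(0*(4 + 4), G) - 1*(-3)) + 3*4)**2 = ((0 - 1*(-3)) + 3*4)**2 = ((0 + 3) + 12)**2 = (3 + 12)**2 = 15**2 = 225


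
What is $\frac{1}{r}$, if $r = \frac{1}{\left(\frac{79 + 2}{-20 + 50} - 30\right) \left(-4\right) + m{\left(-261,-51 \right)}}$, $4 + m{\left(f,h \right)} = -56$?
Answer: $\frac{246}{5} \approx 49.2$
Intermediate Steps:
$m{\left(f,h \right)} = -60$ ($m{\left(f,h \right)} = -4 - 56 = -60$)
$r = \frac{5}{246}$ ($r = \frac{1}{\left(\frac{79 + 2}{-20 + 50} - 30\right) \left(-4\right) - 60} = \frac{1}{\left(\frac{81}{30} - 30\right) \left(-4\right) - 60} = \frac{1}{\left(81 \cdot \frac{1}{30} - 30\right) \left(-4\right) - 60} = \frac{1}{\left(\frac{27}{10} - 30\right) \left(-4\right) - 60} = \frac{1}{\left(- \frac{273}{10}\right) \left(-4\right) - 60} = \frac{1}{\frac{546}{5} - 60} = \frac{1}{\frac{246}{5}} = \frac{5}{246} \approx 0.020325$)
$\frac{1}{r} = \frac{1}{\frac{5}{246}} = \frac{246}{5}$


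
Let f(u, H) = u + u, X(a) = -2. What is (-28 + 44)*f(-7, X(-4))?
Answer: -224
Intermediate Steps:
f(u, H) = 2*u
(-28 + 44)*f(-7, X(-4)) = (-28 + 44)*(2*(-7)) = 16*(-14) = -224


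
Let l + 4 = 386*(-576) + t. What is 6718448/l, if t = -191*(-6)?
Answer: -3359224/110597 ≈ -30.374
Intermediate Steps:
t = 1146
l = -221194 (l = -4 + (386*(-576) + 1146) = -4 + (-222336 + 1146) = -4 - 221190 = -221194)
6718448/l = 6718448/(-221194) = 6718448*(-1/221194) = -3359224/110597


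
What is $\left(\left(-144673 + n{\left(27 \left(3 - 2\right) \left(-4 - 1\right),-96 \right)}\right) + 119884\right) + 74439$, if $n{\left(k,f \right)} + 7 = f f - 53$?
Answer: $58806$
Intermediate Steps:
$n{\left(k,f \right)} = -60 + f^{2}$ ($n{\left(k,f \right)} = -7 + \left(f f - 53\right) = -7 + \left(f^{2} - 53\right) = -7 + \left(-53 + f^{2}\right) = -60 + f^{2}$)
$\left(\left(-144673 + n{\left(27 \left(3 - 2\right) \left(-4 - 1\right),-96 \right)}\right) + 119884\right) + 74439 = \left(\left(-144673 - \left(60 - \left(-96\right)^{2}\right)\right) + 119884\right) + 74439 = \left(\left(-144673 + \left(-60 + 9216\right)\right) + 119884\right) + 74439 = \left(\left(-144673 + 9156\right) + 119884\right) + 74439 = \left(-135517 + 119884\right) + 74439 = -15633 + 74439 = 58806$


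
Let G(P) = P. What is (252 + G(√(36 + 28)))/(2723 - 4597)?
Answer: -130/937 ≈ -0.13874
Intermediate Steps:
(252 + G(√(36 + 28)))/(2723 - 4597) = (252 + √(36 + 28))/(2723 - 4597) = (252 + √64)/(-1874) = (252 + 8)*(-1/1874) = 260*(-1/1874) = -130/937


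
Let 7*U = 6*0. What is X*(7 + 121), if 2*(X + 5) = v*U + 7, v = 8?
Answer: -192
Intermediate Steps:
U = 0 (U = (6*0)/7 = (⅐)*0 = 0)
X = -3/2 (X = -5 + (8*0 + 7)/2 = -5 + (0 + 7)/2 = -5 + (½)*7 = -5 + 7/2 = -3/2 ≈ -1.5000)
X*(7 + 121) = -3*(7 + 121)/2 = -3/2*128 = -192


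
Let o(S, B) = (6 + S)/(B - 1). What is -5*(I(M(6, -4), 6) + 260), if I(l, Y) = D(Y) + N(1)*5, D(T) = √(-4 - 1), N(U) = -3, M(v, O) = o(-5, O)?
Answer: -1225 - 5*I*√5 ≈ -1225.0 - 11.18*I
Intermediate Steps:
o(S, B) = (6 + S)/(-1 + B)
M(v, O) = 1/(-1 + O) (M(v, O) = (6 - 5)/(-1 + O) = 1/(-1 + O))
D(T) = I*√5 (D(T) = √(-5) = I*√5)
I(l, Y) = -15 + I*√5 (I(l, Y) = I*√5 - 3*5 = I*√5 - 15 = -15 + I*√5)
-5*(I(M(6, -4), 6) + 260) = -5*((-15 + I*√5) + 260) = -5*(245 + I*√5) = -1225 - 5*I*√5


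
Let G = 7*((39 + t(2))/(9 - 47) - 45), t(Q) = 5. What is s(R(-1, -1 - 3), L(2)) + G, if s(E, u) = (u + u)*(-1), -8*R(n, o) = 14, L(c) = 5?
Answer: -6329/19 ≈ -333.11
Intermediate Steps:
R(n, o) = -7/4 (R(n, o) = -⅛*14 = -7/4)
s(E, u) = -2*u (s(E, u) = (2*u)*(-1) = -2*u)
G = -6139/19 (G = 7*((39 + 5)/(9 - 47) - 45) = 7*(44/(-38) - 45) = 7*(44*(-1/38) - 45) = 7*(-22/19 - 45) = 7*(-877/19) = -6139/19 ≈ -323.11)
s(R(-1, -1 - 3), L(2)) + G = -2*5 - 6139/19 = -10 - 6139/19 = -6329/19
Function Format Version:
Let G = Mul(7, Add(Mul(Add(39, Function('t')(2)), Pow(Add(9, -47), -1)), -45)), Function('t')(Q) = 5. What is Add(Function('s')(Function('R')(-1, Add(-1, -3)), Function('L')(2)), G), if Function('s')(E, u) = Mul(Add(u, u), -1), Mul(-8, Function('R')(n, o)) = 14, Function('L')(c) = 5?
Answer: Rational(-6329, 19) ≈ -333.11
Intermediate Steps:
Function('R')(n, o) = Rational(-7, 4) (Function('R')(n, o) = Mul(Rational(-1, 8), 14) = Rational(-7, 4))
Function('s')(E, u) = Mul(-2, u) (Function('s')(E, u) = Mul(Mul(2, u), -1) = Mul(-2, u))
G = Rational(-6139, 19) (G = Mul(7, Add(Mul(Add(39, 5), Pow(Add(9, -47), -1)), -45)) = Mul(7, Add(Mul(44, Pow(-38, -1)), -45)) = Mul(7, Add(Mul(44, Rational(-1, 38)), -45)) = Mul(7, Add(Rational(-22, 19), -45)) = Mul(7, Rational(-877, 19)) = Rational(-6139, 19) ≈ -323.11)
Add(Function('s')(Function('R')(-1, Add(-1, -3)), Function('L')(2)), G) = Add(Mul(-2, 5), Rational(-6139, 19)) = Add(-10, Rational(-6139, 19)) = Rational(-6329, 19)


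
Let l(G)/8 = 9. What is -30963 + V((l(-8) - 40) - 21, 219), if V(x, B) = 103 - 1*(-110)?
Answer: -30750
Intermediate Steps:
l(G) = 72 (l(G) = 8*9 = 72)
V(x, B) = 213 (V(x, B) = 103 + 110 = 213)
-30963 + V((l(-8) - 40) - 21, 219) = -30963 + 213 = -30750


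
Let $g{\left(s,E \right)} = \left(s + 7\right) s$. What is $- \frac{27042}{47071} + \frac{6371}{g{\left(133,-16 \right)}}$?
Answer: $- \frac{203632699}{876462020} \approx -0.23233$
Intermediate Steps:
$g{\left(s,E \right)} = s \left(7 + s\right)$ ($g{\left(s,E \right)} = \left(7 + s\right) s = s \left(7 + s\right)$)
$- \frac{27042}{47071} + \frac{6371}{g{\left(133,-16 \right)}} = - \frac{27042}{47071} + \frac{6371}{133 \left(7 + 133\right)} = \left(-27042\right) \frac{1}{47071} + \frac{6371}{133 \cdot 140} = - \frac{27042}{47071} + \frac{6371}{18620} = - \frac{203632699}{876462020}$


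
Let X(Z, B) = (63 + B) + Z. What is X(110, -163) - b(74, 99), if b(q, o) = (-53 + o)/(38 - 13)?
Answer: 204/25 ≈ 8.1600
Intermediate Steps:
X(Z, B) = 63 + B + Z
b(q, o) = -53/25 + o/25 (b(q, o) = (-53 + o)/25 = (-53 + o)*(1/25) = -53/25 + o/25)
X(110, -163) - b(74, 99) = (63 - 163 + 110) - (-53/25 + (1/25)*99) = 10 - (-53/25 + 99/25) = 10 - 1*46/25 = 10 - 46/25 = 204/25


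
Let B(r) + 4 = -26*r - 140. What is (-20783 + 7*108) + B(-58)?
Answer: -18663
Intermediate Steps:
B(r) = -144 - 26*r (B(r) = -4 + (-26*r - 140) = -4 + (-140 - 26*r) = -144 - 26*r)
(-20783 + 7*108) + B(-58) = (-20783 + 7*108) + (-144 - 26*(-58)) = (-20783 + 756) + (-144 + 1508) = -20027 + 1364 = -18663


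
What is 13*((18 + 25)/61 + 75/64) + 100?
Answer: 485651/3904 ≈ 124.40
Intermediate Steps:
13*((18 + 25)/61 + 75/64) + 100 = 13*(43*(1/61) + 75*(1/64)) + 100 = 13*(43/61 + 75/64) + 100 = 13*(7327/3904) + 100 = 95251/3904 + 100 = 485651/3904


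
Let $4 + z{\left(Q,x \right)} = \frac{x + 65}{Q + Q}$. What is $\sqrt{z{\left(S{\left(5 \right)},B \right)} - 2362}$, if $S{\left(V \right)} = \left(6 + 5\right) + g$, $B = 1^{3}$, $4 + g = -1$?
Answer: $\frac{i \sqrt{9442}}{2} \approx 48.585 i$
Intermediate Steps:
$g = -5$ ($g = -4 - 1 = -5$)
$B = 1$
$S{\left(V \right)} = 6$ ($S{\left(V \right)} = \left(6 + 5\right) - 5 = 11 - 5 = 6$)
$z{\left(Q,x \right)} = -4 + \frac{65 + x}{2 Q}$ ($z{\left(Q,x \right)} = -4 + \frac{x + 65}{Q + Q} = -4 + \frac{65 + x}{2 Q}$)
$\sqrt{z{\left(S{\left(5 \right)},B \right)} - 2362} = \sqrt{\frac{65 + 1 - 48}{2 \cdot 6} - 2362} = \sqrt{\frac{1}{2} \cdot \frac{1}{6} \left(65 + 1 - 48\right) - 2362} = \sqrt{\frac{1}{2} \cdot \frac{1}{6} \cdot 18 - 2362} = \sqrt{\frac{3}{2} - 2362} = \sqrt{- \frac{4721}{2}} = \frac{i \sqrt{9442}}{2}$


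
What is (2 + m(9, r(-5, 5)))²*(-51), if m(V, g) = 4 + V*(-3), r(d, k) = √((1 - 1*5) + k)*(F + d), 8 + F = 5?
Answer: -22491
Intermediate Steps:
F = -3 (F = -8 + 5 = -3)
r(d, k) = √(-4 + k)*(-3 + d) (r(d, k) = √((1 - 1*5) + k)*(-3 + d) = √((1 - 5) + k)*(-3 + d) = √(-4 + k)*(-3 + d))
m(V, g) = 4 - 3*V
(2 + m(9, r(-5, 5)))²*(-51) = (2 + (4 - 3*9))²*(-51) = (2 + (4 - 27))²*(-51) = (2 - 23)²*(-51) = (-21)²*(-51) = 441*(-51) = -22491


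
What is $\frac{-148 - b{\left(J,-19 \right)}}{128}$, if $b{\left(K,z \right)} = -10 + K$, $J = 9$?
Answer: $- \frac{147}{128} \approx -1.1484$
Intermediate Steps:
$\frac{-148 - b{\left(J,-19 \right)}}{128} = \frac{-148 - \left(-10 + 9\right)}{128} = \left(-148 - -1\right) \frac{1}{128} = \left(-148 + 1\right) \frac{1}{128} = \left(-147\right) \frac{1}{128} = - \frac{147}{128}$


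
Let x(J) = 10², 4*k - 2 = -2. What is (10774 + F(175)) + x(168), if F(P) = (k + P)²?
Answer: 41499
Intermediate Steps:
k = 0 (k = ½ + (¼)*(-2) = ½ - ½ = 0)
x(J) = 100
F(P) = P² (F(P) = (0 + P)² = P²)
(10774 + F(175)) + x(168) = (10774 + 175²) + 100 = (10774 + 30625) + 100 = 41399 + 100 = 41499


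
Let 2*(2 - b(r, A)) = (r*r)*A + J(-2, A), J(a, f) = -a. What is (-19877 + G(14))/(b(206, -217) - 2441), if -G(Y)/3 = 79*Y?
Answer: -23195/4601866 ≈ -0.0050403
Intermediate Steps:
b(r, A) = 1 - A*r²/2 (b(r, A) = 2 - ((r*r)*A - 1*(-2))/2 = 2 - (r²*A + 2)/2 = 2 - (A*r² + 2)/2 = 2 - (2 + A*r²)/2 = 2 + (-1 - A*r²/2) = 1 - A*r²/2)
G(Y) = -237*Y
(-19877 + G(14))/(b(206, -217) - 2441) = (-19877 - 237*14)/((1 - ½*(-217)*206²) - 2441) = (-19877 - 3318)/((1 - ½*(-217)*42436) - 2441) = -23195/((1 + 4604306) - 2441) = -23195/(4604307 - 2441) = -23195/4601866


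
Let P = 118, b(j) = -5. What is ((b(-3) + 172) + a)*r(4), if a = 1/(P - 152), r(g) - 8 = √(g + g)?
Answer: 22708/17 + 5677*√2/17 ≈ 1808.0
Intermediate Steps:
r(g) = 8 + √2*√g (r(g) = 8 + √(g + g) = 8 + √(2*g) = 8 + √2*√g)
a = -1/34 (a = 1/(118 - 152) = 1/(-34) = -1/34 ≈ -0.029412)
((b(-3) + 172) + a)*r(4) = ((-5 + 172) - 1/34)*(8 + √2*√4) = (167 - 1/34)*(8 + √2*2) = 5677*(8 + 2*√2)/34 = 22708/17 + 5677*√2/17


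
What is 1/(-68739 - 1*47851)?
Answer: -1/116590 ≈ -8.5771e-6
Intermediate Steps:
1/(-68739 - 1*47851) = 1/(-68739 - 47851) = 1/(-116590) = -1/116590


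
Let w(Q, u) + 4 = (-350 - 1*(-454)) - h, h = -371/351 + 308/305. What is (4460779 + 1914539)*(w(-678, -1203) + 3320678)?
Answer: 755487708028371722/35685 ≈ 2.1171e+13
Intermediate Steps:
h = -5047/107055 (h = -371*1/351 + 308*(1/305) = -371/351 + 308/305 = -5047/107055 ≈ -0.047144)
w(Q, u) = 10710547/107055 (w(Q, u) = -4 + ((-350 - 1*(-454)) - 1*(-5047/107055)) = -4 + ((-350 + 454) + 5047/107055) = -4 + (104 + 5047/107055) = -4 + 11138767/107055 = 10710547/107055)
(4460779 + 1914539)*(w(-678, -1203) + 3320678) = (4460779 + 1914539)*(10710547/107055 + 3320678) = 6375318*(355505893837/107055) = 755487708028371722/35685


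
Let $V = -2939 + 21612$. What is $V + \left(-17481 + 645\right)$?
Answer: $1837$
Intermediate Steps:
$V = 18673$
$V + \left(-17481 + 645\right) = 18673 + \left(-17481 + 645\right) = 18673 - 16836 = 1837$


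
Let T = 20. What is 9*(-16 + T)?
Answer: 36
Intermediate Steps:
9*(-16 + T) = 9*(-16 + 20) = 9*4 = 36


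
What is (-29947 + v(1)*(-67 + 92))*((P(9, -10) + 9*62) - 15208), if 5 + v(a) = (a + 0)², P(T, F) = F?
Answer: 440489020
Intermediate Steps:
v(a) = -5 + a² (v(a) = -5 + (a + 0)² = -5 + a²)
(-29947 + v(1)*(-67 + 92))*((P(9, -10) + 9*62) - 15208) = (-29947 + (-5 + 1²)*(-67 + 92))*((-10 + 9*62) - 15208) = (-29947 + (-5 + 1)*25)*((-10 + 558) - 15208) = (-29947 - 4*25)*(548 - 15208) = (-29947 - 100)*(-14660) = -30047*(-14660) = 440489020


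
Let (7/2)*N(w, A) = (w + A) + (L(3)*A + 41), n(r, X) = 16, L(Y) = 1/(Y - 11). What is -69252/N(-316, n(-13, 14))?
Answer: 2786/3 ≈ 928.67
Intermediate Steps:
L(Y) = 1/(-11 + Y)
N(w, A) = 82/7 + A/4 + 2*w/7 (N(w, A) = 2*((w + A) + (A/(-11 + 3) + 41))/7 = 2*((A + w) + (A/(-8) + 41))/7 = 2*((A + w) + (-A/8 + 41))/7 = 2*((A + w) + (41 - A/8))/7 = 2*(41 + w + 7*A/8)/7 = 82/7 + A/4 + 2*w/7)
-69252/N(-316, n(-13, 14)) = -69252/(82/7 + (1/4)*16 + (2/7)*(-316)) = -69252/(82/7 + 4 - 632/7) = -69252/(-522/7) = -69252*(-7/522) = 2786/3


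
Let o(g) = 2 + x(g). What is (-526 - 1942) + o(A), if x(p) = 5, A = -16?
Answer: -2461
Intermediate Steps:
o(g) = 7 (o(g) = 2 + 5 = 7)
(-526 - 1942) + o(A) = (-526 - 1942) + 7 = -2468 + 7 = -2461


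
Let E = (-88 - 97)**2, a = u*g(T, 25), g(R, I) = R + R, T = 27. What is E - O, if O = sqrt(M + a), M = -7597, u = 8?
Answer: 34225 - I*sqrt(7165) ≈ 34225.0 - 84.646*I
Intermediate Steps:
g(R, I) = 2*R
a = 432 (a = 8*(2*27) = 8*54 = 432)
E = 34225 (E = (-185)**2 = 34225)
O = I*sqrt(7165) (O = sqrt(-7597 + 432) = sqrt(-7165) = I*sqrt(7165) ≈ 84.646*I)
E - O = 34225 - I*sqrt(7165)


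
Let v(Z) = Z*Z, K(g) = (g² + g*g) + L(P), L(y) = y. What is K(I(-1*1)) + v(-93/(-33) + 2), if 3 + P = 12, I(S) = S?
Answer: 4140/121 ≈ 34.215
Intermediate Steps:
P = 9 (P = -3 + 12 = 9)
K(g) = 9 + 2*g² (K(g) = (g² + g*g) + 9 = (g² + g²) + 9 = 2*g² + 9 = 9 + 2*g²)
v(Z) = Z²
K(I(-1*1)) + v(-93/(-33) + 2) = (9 + 2*(-1*1)²) + (-93/(-33) + 2)² = (9 + 2*(-1)²) + (-93*(-1/33) + 2)² = (9 + 2*1) + (31/11 + 2)² = (9 + 2) + (53/11)² = 11 + 2809/121 = 4140/121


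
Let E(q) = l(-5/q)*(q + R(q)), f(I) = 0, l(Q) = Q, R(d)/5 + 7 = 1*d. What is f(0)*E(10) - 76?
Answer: -76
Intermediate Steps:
R(d) = -35 + 5*d (R(d) = -35 + 5*(1*d) = -35 + 5*d)
E(q) = -5*(-35 + 6*q)/q (E(q) = (-5/q)*(q + (-35 + 5*q)) = (-5/q)*(-35 + 6*q) = -5*(-35 + 6*q)/q)
f(0)*E(10) - 76 = 0*(-30 + 175/10) - 76 = 0*(-30 + 175*(1/10)) - 76 = 0*(-30 + 35/2) - 76 = 0*(-25/2) - 76 = 0 - 76 = -76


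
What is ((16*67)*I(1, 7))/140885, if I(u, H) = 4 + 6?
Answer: 2144/28177 ≈ 0.076090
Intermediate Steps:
I(u, H) = 10
((16*67)*I(1, 7))/140885 = ((16*67)*10)/140885 = (1072*10)*(1/140885) = 10720*(1/140885) = 2144/28177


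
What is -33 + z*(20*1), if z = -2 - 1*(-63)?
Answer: 1187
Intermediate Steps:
z = 61 (z = -2 + 63 = 61)
-33 + z*(20*1) = -33 + 61*(20*1) = -33 + 61*20 = -33 + 1220 = 1187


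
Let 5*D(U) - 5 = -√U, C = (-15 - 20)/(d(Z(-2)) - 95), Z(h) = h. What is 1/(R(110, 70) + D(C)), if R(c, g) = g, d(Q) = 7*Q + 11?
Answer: 4970/352869 + √70/352869 ≈ 0.014108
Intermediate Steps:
d(Q) = 11 + 7*Q
C = 5/14 (C = (-15 - 20)/((11 + 7*(-2)) - 95) = -35/((11 - 14) - 95) = -35/(-3 - 95) = -35/(-98) = -35*(-1/98) = 5/14 ≈ 0.35714)
D(U) = 1 - √U/5 (D(U) = 1 + (-√U)/5 = 1 - √U/5)
1/(R(110, 70) + D(C)) = 1/(70 + (1 - √70/70)) = 1/(71 - √70/70)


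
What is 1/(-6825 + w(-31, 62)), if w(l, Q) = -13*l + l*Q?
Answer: -1/8344 ≈ -0.00011985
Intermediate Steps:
w(l, Q) = -13*l + Q*l
1/(-6825 + w(-31, 62)) = 1/(-6825 - 31*(-13 + 62)) = 1/(-6825 - 31*49) = 1/(-6825 - 1519) = 1/(-8344) = -1/8344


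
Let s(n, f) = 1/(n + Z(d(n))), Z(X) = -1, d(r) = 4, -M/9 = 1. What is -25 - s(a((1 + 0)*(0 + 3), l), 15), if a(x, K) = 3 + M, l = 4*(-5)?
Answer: -174/7 ≈ -24.857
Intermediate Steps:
M = -9 (M = -9*1 = -9)
l = -20
a(x, K) = -6 (a(x, K) = 3 - 9 = -6)
s(n, f) = 1/(-1 + n) (s(n, f) = 1/(n - 1) = 1/(-1 + n))
-25 - s(a((1 + 0)*(0 + 3), l), 15) = -25 - 1/(-1 - 6) = -25 - 1/(-7) = -25 - 1*(-⅐) = -25 + ⅐ = -174/7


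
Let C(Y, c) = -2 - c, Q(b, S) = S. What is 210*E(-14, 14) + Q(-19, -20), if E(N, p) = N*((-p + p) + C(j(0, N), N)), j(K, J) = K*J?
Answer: -35300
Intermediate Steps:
j(K, J) = J*K
E(N, p) = N*(-2 - N) (E(N, p) = N*((-p + p) + (-2 - N)) = N*(0 + (-2 - N)) = N*(-2 - N))
210*E(-14, 14) + Q(-19, -20) = 210*(-1*(-14)*(2 - 14)) - 20 = 210*(-1*(-14)*(-12)) - 20 = 210*(-168) - 20 = -35280 - 20 = -35300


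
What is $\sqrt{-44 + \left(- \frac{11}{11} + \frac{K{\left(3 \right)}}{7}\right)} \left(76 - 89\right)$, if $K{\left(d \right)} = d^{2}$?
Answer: $- \frac{39 i \sqrt{238}}{7} \approx - 85.952 i$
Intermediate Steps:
$\sqrt{-44 + \left(- \frac{11}{11} + \frac{K{\left(3 \right)}}{7}\right)} \left(76 - 89\right) = \sqrt{-44 - \left(1 - \frac{3^{2}}{7}\right)} \left(76 - 89\right) = \sqrt{-44 + \left(\left(-11\right) \frac{1}{11} + 9 \cdot \frac{1}{7}\right)} \left(-13\right) = \sqrt{-44 + \left(-1 + \frac{9}{7}\right)} \left(-13\right) = \sqrt{-44 + \frac{2}{7}} \left(-13\right) = \sqrt{- \frac{306}{7}} \left(-13\right) = \frac{3 i \sqrt{238}}{7} \left(-13\right) = - \frac{39 i \sqrt{238}}{7}$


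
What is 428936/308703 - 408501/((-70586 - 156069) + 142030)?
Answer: 162404193203/26123991375 ≈ 6.2167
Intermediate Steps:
428936/308703 - 408501/((-70586 - 156069) + 142030) = 428936*(1/308703) - 408501/(-226655 + 142030) = 428936/308703 - 408501/(-84625) = 428936/308703 - 408501*(-1/84625) = 428936/308703 + 408501/84625 = 162404193203/26123991375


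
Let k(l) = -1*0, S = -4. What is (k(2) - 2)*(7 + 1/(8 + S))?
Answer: -29/2 ≈ -14.500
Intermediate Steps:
k(l) = 0
(k(2) - 2)*(7 + 1/(8 + S)) = (0 - 2)*(7 + 1/(8 - 4)) = -2*(7 + 1/4) = -2*29/4 = -29/2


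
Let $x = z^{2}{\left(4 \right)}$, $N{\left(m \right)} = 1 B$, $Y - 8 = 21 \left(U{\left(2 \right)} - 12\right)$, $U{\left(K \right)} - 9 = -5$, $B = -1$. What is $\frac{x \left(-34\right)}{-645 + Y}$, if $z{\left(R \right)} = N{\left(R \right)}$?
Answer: $\frac{34}{805} \approx 0.042236$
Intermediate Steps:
$U{\left(K \right)} = 4$ ($U{\left(K \right)} = 9 - 5 = 4$)
$Y = -160$ ($Y = 8 + 21 \left(4 - 12\right) = 8 + 21 \left(-8\right) = 8 - 168 = -160$)
$N{\left(m \right)} = -1$ ($N{\left(m \right)} = 1 \left(-1\right) = -1$)
$z{\left(R \right)} = -1$
$x = 1$ ($x = \left(-1\right)^{2} = 1$)
$\frac{x \left(-34\right)}{-645 + Y} = \frac{1 \left(-34\right)}{-645 - 160} = - \frac{34}{-805} = \left(-34\right) \left(- \frac{1}{805}\right) = \frac{34}{805}$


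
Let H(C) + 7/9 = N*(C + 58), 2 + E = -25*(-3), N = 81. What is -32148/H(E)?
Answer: -72333/23873 ≈ -3.0299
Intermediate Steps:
E = 73 (E = -2 - 25*(-3) = -2 + 75 = 73)
H(C) = 42275/9 + 81*C (H(C) = -7/9 + 81*(C + 58) = -7/9 + 81*(58 + C) = -7/9 + (4698 + 81*C) = 42275/9 + 81*C)
-32148/H(E) = -32148/(42275/9 + 81*73) = -32148/(42275/9 + 5913) = -32148/95492/9 = -32148*9/95492 = -72333/23873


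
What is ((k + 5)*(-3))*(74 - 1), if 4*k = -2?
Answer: -1971/2 ≈ -985.50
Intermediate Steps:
k = -½ (k = (¼)*(-2) = -½ ≈ -0.50000)
((k + 5)*(-3))*(74 - 1) = ((-½ + 5)*(-3))*(74 - 1) = ((9/2)*(-3))*73 = -27/2*73 = -1971/2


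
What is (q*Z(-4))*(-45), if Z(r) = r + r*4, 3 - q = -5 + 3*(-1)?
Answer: 9900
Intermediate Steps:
q = 11 (q = 3 - (-5 + 3*(-1)) = 3 - (-5 - 3) = 3 - 1*(-8) = 3 + 8 = 11)
Z(r) = 5*r (Z(r) = r + 4*r = 5*r)
(q*Z(-4))*(-45) = (11*(5*(-4)))*(-45) = (11*(-20))*(-45) = -220*(-45) = 9900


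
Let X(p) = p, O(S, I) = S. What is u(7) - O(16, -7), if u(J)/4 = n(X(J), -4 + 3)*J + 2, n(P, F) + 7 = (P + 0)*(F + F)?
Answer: -596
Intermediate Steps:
n(P, F) = -7 + 2*F*P (n(P, F) = -7 + (P + 0)*(F + F) = -7 + P*(2*F) = -7 + 2*F*P)
u(J) = 8 + 4*J*(-7 - 2*J) (u(J) = 4*((-7 + 2*(-4 + 3)*J)*J + 2) = 4*((-7 + 2*(-1)*J)*J + 2) = 4*((-7 - 2*J)*J + 2) = 4*(J*(-7 - 2*J) + 2) = 4*(2 + J*(-7 - 2*J)) = 8 + 4*J*(-7 - 2*J))
u(7) - O(16, -7) = (8 - 4*7*(7 + 2*7)) - 1*16 = (8 - 4*7*(7 + 14)) - 16 = (8 - 4*7*21) - 16 = (8 - 588) - 16 = -580 - 16 = -596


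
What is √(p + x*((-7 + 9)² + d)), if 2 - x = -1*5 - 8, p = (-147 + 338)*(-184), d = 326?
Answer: I*√30194 ≈ 173.76*I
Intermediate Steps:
p = -35144 (p = 191*(-184) = -35144)
x = 15 (x = 2 - (-1*5 - 8) = 2 - (-5 - 8) = 2 - 1*(-13) = 2 + 13 = 15)
√(p + x*((-7 + 9)² + d)) = √(-35144 + 15*((-7 + 9)² + 326)) = √(-35144 + 15*(2² + 326)) = √(-35144 + 15*(4 + 326)) = √(-35144 + 15*330) = √(-35144 + 4950) = √(-30194) = I*√30194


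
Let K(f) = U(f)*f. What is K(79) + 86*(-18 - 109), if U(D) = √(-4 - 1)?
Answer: -10922 + 79*I*√5 ≈ -10922.0 + 176.65*I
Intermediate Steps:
U(D) = I*√5 (U(D) = √(-5) = I*√5)
K(f) = I*f*√5 (K(f) = (I*√5)*f = I*f*√5)
K(79) + 86*(-18 - 109) = I*79*√5 + 86*(-18 - 109) = 79*I*√5 + 86*(-127) = 79*I*√5 - 10922 = -10922 + 79*I*√5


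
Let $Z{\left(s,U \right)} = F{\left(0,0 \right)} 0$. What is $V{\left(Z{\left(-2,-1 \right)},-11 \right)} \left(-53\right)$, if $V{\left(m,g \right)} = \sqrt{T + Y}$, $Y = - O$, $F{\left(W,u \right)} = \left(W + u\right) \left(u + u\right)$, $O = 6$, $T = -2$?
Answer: $- 106 i \sqrt{2} \approx - 149.91 i$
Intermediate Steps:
$F{\left(W,u \right)} = 2 u \left(W + u\right)$ ($F{\left(W,u \right)} = \left(W + u\right) 2 u = 2 u \left(W + u\right)$)
$Z{\left(s,U \right)} = 0$ ($Z{\left(s,U \right)} = 2 \cdot 0 \left(0 + 0\right) 0 = 2 \cdot 0 \cdot 0 \cdot 0 = 0 \cdot 0 = 0$)
$Y = -6$ ($Y = \left(-1\right) 6 = -6$)
$V{\left(m,g \right)} = 2 i \sqrt{2}$ ($V{\left(m,g \right)} = \sqrt{-2 - 6} = \sqrt{-8} = 2 i \sqrt{2}$)
$V{\left(Z{\left(-2,-1 \right)},-11 \right)} \left(-53\right) = 2 i \sqrt{2} \left(-53\right) = - 106 i \sqrt{2}$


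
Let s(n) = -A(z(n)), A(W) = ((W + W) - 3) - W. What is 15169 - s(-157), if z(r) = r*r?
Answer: 39815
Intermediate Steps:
z(r) = r²
A(W) = -3 + W (A(W) = (2*W - 3) - W = (-3 + 2*W) - W = -3 + W)
s(n) = 3 - n² (s(n) = -(-3 + n²) = 3 - n²)
15169 - s(-157) = 15169 - (3 - 1*(-157)²) = 15169 - (3 - 1*24649) = 15169 - (3 - 24649) = 15169 - 1*(-24646) = 15169 + 24646 = 39815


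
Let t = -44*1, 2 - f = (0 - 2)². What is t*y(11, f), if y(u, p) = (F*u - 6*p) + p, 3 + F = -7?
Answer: 4400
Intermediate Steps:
F = -10 (F = -3 - 7 = -10)
f = -2 (f = 2 - (0 - 2)² = 2 - 1*(-2)² = 2 - 1*4 = 2 - 4 = -2)
t = -44
y(u, p) = -10*u - 5*p (y(u, p) = (-10*u - 6*p) + p = -10*u - 5*p)
t*y(11, f) = -44*(-10*11 - 5*(-2)) = -44*(-110 + 10) = -44*(-100) = 4400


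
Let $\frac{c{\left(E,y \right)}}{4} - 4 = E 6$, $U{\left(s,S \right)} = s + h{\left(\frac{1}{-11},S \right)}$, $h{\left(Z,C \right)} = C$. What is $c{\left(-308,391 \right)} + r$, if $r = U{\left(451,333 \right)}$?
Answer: $-6592$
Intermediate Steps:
$U{\left(s,S \right)} = S + s$ ($U{\left(s,S \right)} = s + S = S + s$)
$c{\left(E,y \right)} = 16 + 24 E$ ($c{\left(E,y \right)} = 16 + 4 E 6 = 16 + 4 \cdot 6 E = 16 + 24 E$)
$r = 784$ ($r = 333 + 451 = 784$)
$c{\left(-308,391 \right)} + r = \left(16 + 24 \left(-308\right)\right) + 784 = \left(16 - 7392\right) + 784 = -7376 + 784 = -6592$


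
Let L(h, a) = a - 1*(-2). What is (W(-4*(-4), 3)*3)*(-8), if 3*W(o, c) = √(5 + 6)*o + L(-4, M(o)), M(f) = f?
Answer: -144 - 128*√11 ≈ -568.53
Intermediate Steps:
L(h, a) = 2 + a (L(h, a) = a + 2 = 2 + a)
W(o, c) = ⅔ + o/3 + o*√11/3 (W(o, c) = (√(5 + 6)*o + (2 + o))/3 = (√11*o + (2 + o))/3 = (o*√11 + (2 + o))/3 = (2 + o + o*√11)/3 = ⅔ + o/3 + o*√11/3)
(W(-4*(-4), 3)*3)*(-8) = ((⅔ + (-4*(-4))/3 + (-4*(-4))*√11/3)*3)*(-8) = ((⅔ + (⅓)*16 + (⅓)*16*√11)*3)*(-8) = ((⅔ + 16/3 + 16*√11/3)*3)*(-8) = ((6 + 16*√11/3)*3)*(-8) = (18 + 16*√11)*(-8) = -144 - 128*√11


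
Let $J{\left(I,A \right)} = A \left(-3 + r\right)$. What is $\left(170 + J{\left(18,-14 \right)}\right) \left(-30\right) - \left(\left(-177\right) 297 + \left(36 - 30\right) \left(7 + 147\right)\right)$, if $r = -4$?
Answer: $43605$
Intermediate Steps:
$J{\left(I,A \right)} = - 7 A$ ($J{\left(I,A \right)} = A \left(-3 - 4\right) = A \left(-7\right) = - 7 A$)
$\left(170 + J{\left(18,-14 \right)}\right) \left(-30\right) - \left(\left(-177\right) 297 + \left(36 - 30\right) \left(7 + 147\right)\right) = \left(170 - -98\right) \left(-30\right) - \left(\left(-177\right) 297 + \left(36 - 30\right) \left(7 + 147\right)\right) = \left(170 + 98\right) \left(-30\right) - \left(-52569 + 6 \cdot 154\right) = 268 \left(-30\right) - \left(-52569 + 924\right) = -8040 - -51645 = -8040 + 51645 = 43605$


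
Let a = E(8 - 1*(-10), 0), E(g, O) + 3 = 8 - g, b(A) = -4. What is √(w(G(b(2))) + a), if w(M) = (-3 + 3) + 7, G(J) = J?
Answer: I*√6 ≈ 2.4495*I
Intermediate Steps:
E(g, O) = 5 - g (E(g, O) = -3 + (8 - g) = 5 - g)
a = -13 (a = 5 - (8 - 1*(-10)) = 5 - (8 + 10) = 5 - 1*18 = 5 - 18 = -13)
w(M) = 7 (w(M) = 0 + 7 = 7)
√(w(G(b(2))) + a) = √(7 - 13) = √(-6) = I*√6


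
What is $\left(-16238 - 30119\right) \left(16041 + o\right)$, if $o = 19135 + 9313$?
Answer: $-2062376573$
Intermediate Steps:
$o = 28448$
$\left(-16238 - 30119\right) \left(16041 + o\right) = \left(-16238 - 30119\right) \left(16041 + 28448\right) = \left(-46357\right) 44489 = -2062376573$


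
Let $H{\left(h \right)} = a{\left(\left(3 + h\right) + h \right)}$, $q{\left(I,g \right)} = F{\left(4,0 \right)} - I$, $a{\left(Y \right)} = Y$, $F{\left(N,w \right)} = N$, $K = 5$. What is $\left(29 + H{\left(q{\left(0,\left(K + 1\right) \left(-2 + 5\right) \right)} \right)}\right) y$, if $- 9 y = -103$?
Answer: $\frac{4120}{9} \approx 457.78$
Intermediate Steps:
$q{\left(I,g \right)} = 4 - I$
$H{\left(h \right)} = 3 + 2 h$ ($H{\left(h \right)} = \left(3 + h\right) + h = 3 + 2 h$)
$y = \frac{103}{9}$ ($y = \left(- \frac{1}{9}\right) \left(-103\right) = \frac{103}{9} \approx 11.444$)
$\left(29 + H{\left(q{\left(0,\left(K + 1\right) \left(-2 + 5\right) \right)} \right)}\right) y = \left(29 + \left(3 + 2 \left(4 - 0\right)\right)\right) \frac{103}{9} = \left(29 + \left(3 + 2 \left(4 + 0\right)\right)\right) \frac{103}{9} = \left(29 + \left(3 + 2 \cdot 4\right)\right) \frac{103}{9} = \left(29 + \left(3 + 8\right)\right) \frac{103}{9} = \left(29 + 11\right) \frac{103}{9} = 40 \cdot \frac{103}{9} = \frac{4120}{9}$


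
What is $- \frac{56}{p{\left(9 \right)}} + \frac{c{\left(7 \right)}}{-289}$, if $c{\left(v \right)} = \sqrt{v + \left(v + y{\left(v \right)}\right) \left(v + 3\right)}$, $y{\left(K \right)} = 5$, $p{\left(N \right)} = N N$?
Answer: $- \frac{56}{81} - \frac{\sqrt{127}}{289} \approx -0.73035$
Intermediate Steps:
$p{\left(N \right)} = N^{2}$
$c{\left(v \right)} = \sqrt{v + \left(3 + v\right) \left(5 + v\right)}$ ($c{\left(v \right)} = \sqrt{v + \left(v + 5\right) \left(v + 3\right)} = \sqrt{v + \left(5 + v\right) \left(3 + v\right)} = \sqrt{v + \left(3 + v\right) \left(5 + v\right)}$)
$- \frac{56}{p{\left(9 \right)}} + \frac{c{\left(7 \right)}}{-289} = - \frac{56}{9^{2}} + \frac{\sqrt{15 + 7^{2} + 9 \cdot 7}}{-289} = - \frac{56}{81} + \sqrt{15 + 49 + 63} \left(- \frac{1}{289}\right) = \left(-56\right) \frac{1}{81} + \sqrt{127} \left(- \frac{1}{289}\right) = - \frac{56}{81} - \frac{\sqrt{127}}{289}$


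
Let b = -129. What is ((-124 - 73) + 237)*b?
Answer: -5160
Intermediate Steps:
((-124 - 73) + 237)*b = ((-124 - 73) + 237)*(-129) = (-197 + 237)*(-129) = 40*(-129) = -5160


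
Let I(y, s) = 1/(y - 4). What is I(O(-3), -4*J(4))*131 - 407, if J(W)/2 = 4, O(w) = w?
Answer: -2980/7 ≈ -425.71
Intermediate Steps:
J(W) = 8 (J(W) = 2*4 = 8)
I(y, s) = 1/(-4 + y)
I(O(-3), -4*J(4))*131 - 407 = 131/(-4 - 3) - 407 = 131/(-7) - 407 = -⅐*131 - 407 = -131/7 - 407 = -2980/7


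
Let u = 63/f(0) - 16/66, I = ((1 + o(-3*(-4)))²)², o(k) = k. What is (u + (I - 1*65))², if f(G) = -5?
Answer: 22087377477841/27225 ≈ 8.1129e+8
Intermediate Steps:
I = 28561 (I = ((1 - 3*(-4))²)² = ((1 + 12)²)² = (13²)² = 169² = 28561)
u = -2119/165 (u = 63/(-5) - 16/66 = 63*(-⅕) - 16*1/66 = -63/5 - 8/33 = -2119/165 ≈ -12.842)
(u + (I - 1*65))² = (-2119/165 + (28561 - 1*65))² = (-2119/165 + (28561 - 65))² = (-2119/165 + 28496)² = (4699721/165)² = 22087377477841/27225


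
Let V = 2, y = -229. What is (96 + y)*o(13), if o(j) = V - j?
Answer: 1463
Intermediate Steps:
o(j) = 2 - j
(96 + y)*o(13) = (96 - 229)*(2 - 1*13) = -133*(2 - 13) = -133*(-11) = 1463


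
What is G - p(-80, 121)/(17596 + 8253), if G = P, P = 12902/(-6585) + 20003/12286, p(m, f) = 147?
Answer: -704496501803/2091269660190 ≈ -0.33687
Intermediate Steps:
P = -26794217/80903310 (P = 12902*(-1/6585) + 20003*(1/12286) = -12902/6585 + 20003/12286 = -26794217/80903310 ≈ -0.33119)
G = -26794217/80903310 ≈ -0.33119
G - p(-80, 121)/(17596 + 8253) = -26794217/80903310 - 147/(17596 + 8253) = -26794217/80903310 - 147/25849 = -704496501803/2091269660190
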